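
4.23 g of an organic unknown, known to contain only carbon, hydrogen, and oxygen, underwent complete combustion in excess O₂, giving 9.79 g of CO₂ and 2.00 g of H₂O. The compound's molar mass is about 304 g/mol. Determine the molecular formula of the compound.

C16H16O6

mol C = 9.79 g CO₂ ÷ 44.009 g/mol = 0.2225 mol
mol H = 2 × 2.00 g H₂O ÷ 18.015 g/mol = 0.2220 mol
mass O = 4.23 − (2.672 + 0.2238) = 1.334 g → mol O = 1.334 ÷ 15.999 = 0.08340 mol
Divide by the smallest (0.08340 mol): C 2.667, H 2.662, O 1.000
Multiplying each by 3 gives whole numbers: C 8.00, H 7.99, O 3.00
Empirical formula: C8H8O3
Empirical-formula mass = 152.15 g/mol; 304 ÷ 152.15 ≈ 2, so the molecular formula is C16H16O6.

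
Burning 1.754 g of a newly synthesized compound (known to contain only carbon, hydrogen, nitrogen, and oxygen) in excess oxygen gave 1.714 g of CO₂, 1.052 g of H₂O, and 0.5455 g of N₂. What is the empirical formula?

mol C = 1.714 g CO₂ ÷ 44.009 g/mol = 0.038947 mol
mol H = 2 × 1.052 g H₂O ÷ 18.015 g/mol = 0.11679 mol
mol N = 2 × 0.5455 g N₂ ÷ 28.014 g/mol = 0.038945 mol
mass O = 1.754 − (0.46779 + 0.11773 + 0.54550) = 0.62299 g → mol O = 0.62299 ÷ 15.999 = 0.038939 mol
Divide by the smallest (0.038939 mol): C 1.000, H 2.999, N 1.000, O 1.000

CH3NO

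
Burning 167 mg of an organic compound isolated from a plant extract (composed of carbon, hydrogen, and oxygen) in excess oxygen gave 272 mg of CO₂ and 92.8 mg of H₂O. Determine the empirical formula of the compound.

mol C = 0.272 g CO₂ ÷ 44.009 g/mol = 0.006181 mol
mol H = 2 × 0.0928 g H₂O ÷ 18.015 g/mol = 0.01030 mol
mass O = 0.167 − (0.07423 + 0.01038) = 0.08238 g → mol O = 0.08238 ÷ 15.999 = 0.005149 mol
Divide by the smallest (0.005149 mol): C 1.200, H 2.001, O 1.000
Multiplying each by 5 gives whole numbers: C 6.00, H 10.00, O 5.00

C6H10O5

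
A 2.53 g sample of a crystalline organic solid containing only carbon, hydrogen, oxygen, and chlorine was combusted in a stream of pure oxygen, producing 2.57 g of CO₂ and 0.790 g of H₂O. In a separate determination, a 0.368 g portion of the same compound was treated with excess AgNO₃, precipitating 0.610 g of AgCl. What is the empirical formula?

mol C = 2.57 g CO₂ ÷ 44.009 g/mol = 0.05840 mol
mol H = 2 × 0.790 g H₂O ÷ 18.015 g/mol = 0.08770 mol
From the AgCl data: mol Cl per gram of compound = (0.610 ÷ 143.318) ÷ 0.368 = 0.01157 mol/g, so in the 2.53 g combustion sample mol Cl = 0.02926 mol
mass O = 2.53 − (0.7014 + 0.08841 + 1.037) = 0.7029 g → mol O = 0.7029 ÷ 15.999 = 0.04393 mol
Divide by the smallest (0.02926 mol): C 1.996, H 2.997, Cl 1.000, O 1.501
Multiplying each by 2 gives whole numbers: C 3.99, H 5.99, Cl 2.00, O 3.00

C4H6Cl2O3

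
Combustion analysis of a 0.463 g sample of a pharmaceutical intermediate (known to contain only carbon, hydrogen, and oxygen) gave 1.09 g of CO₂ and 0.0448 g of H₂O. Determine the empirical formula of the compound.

C5HO2

mol C = 1.09 g CO₂ ÷ 44.009 g/mol = 0.02477 mol
mol H = 2 × 0.0448 g H₂O ÷ 18.015 g/mol = 0.004974 mol
mass O = 0.463 − (0.2975 + 0.005013) = 0.1605 g → mol O = 0.1605 ÷ 15.999 = 0.01003 mol
Divide by the smallest (0.004974 mol): C 4.980, H 1.000, O 2.017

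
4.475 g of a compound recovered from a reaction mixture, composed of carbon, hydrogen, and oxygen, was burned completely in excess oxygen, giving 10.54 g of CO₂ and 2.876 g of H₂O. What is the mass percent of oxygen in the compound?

mol C = 10.54 g CO₂ ÷ 44.009 g/mol = 0.23950 mol
mol H = 2 × 2.876 g H₂O ÷ 18.015 g/mol = 0.31929 mol
mass O = 4.475 − (2.8766 + 0.32184) = 1.2766 g → mol O = 1.2766 ÷ 15.999 = 0.079790 mol
mass % O = 1.2766 g ÷ 4.475 g × 100%

28.53%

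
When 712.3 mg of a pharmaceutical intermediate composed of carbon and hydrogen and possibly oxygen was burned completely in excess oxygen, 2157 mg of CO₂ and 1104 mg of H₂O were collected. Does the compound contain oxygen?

mol C = 2.157 g CO₂ ÷ 44.009 g/mol = 0.049013 mol
mol H = 2 × 1.104 g H₂O ÷ 18.015 g/mol = 0.12256 mol
C and H together account for 0.71224 g — essentially the entire 0.7123 g sample — so the compound contains no oxygen.

no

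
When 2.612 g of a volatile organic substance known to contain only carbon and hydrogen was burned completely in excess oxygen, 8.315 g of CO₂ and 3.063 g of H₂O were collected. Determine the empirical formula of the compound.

C5H9

mol C = 8.315 g CO₂ ÷ 44.009 g/mol = 0.18894 mol
mol H = 2 × 3.063 g H₂O ÷ 18.015 g/mol = 0.34005 mol
Divide by the smallest (0.18894 mol): C 1.000, H 1.800
Multiplying each by 5 gives whole numbers: C 5.00, H 9.00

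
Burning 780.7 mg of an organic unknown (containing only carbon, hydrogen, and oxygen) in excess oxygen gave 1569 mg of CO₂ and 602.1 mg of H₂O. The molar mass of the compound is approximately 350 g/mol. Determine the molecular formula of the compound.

mol C = 1.569 g CO₂ ÷ 44.009 g/mol = 0.035652 mol
mol H = 2 × 0.6021 g H₂O ÷ 18.015 g/mol = 0.066844 mol
mass O = 0.7807 − (0.42821 + 0.067379) = 0.28511 g → mol O = 0.28511 ÷ 15.999 = 0.017820 mol
Divide by the smallest (0.017820 mol): C 2.001, H 3.751, O 1.000
Multiplying each by 4 gives whole numbers: C 8.00, H 15.00, O 4.00
Empirical formula: C8H15O4
Empirical-formula mass = 175.20 g/mol; 350 ÷ 175.20 ≈ 2, so the molecular formula is C16H30O8.

C16H30O8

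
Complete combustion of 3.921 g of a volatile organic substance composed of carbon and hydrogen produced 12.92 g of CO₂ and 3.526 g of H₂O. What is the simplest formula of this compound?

mol C = 12.92 g CO₂ ÷ 44.009 g/mol = 0.29358 mol
mol H = 2 × 3.526 g H₂O ÷ 18.015 g/mol = 0.39145 mol
Divide by the smallest (0.29358 mol): C 1.000, H 1.333
Multiplying each by 3 gives whole numbers: C 3.00, H 4.00

C3H4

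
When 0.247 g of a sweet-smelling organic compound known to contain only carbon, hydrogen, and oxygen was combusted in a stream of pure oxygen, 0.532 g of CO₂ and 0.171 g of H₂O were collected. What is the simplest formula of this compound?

mol C = 0.532 g CO₂ ÷ 44.009 g/mol = 0.01209 mol
mol H = 2 × 0.171 g H₂O ÷ 18.015 g/mol = 0.01898 mol
mass O = 0.247 − (0.1452 + 0.01914) = 0.08267 g → mol O = 0.08267 ÷ 15.999 = 0.005167 mol
Divide by the smallest (0.005167 mol): C 2.339, H 3.674, O 1.000
Multiplying each by 3 gives whole numbers: C 7.02, H 11.02, O 3.00

C7H11O3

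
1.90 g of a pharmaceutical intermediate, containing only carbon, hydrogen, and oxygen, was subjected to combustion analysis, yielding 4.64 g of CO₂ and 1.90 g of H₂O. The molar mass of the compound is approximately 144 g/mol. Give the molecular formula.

C8H16O2

mol C = 4.64 g CO₂ ÷ 44.009 g/mol = 0.1054 mol
mol H = 2 × 1.90 g H₂O ÷ 18.015 g/mol = 0.2109 mol
mass O = 1.90 − (1.266 + 0.2126) = 0.4210 g → mol O = 0.4210 ÷ 15.999 = 0.02632 mol
Divide by the smallest (0.02632 mol): C 4.006, H 8.016, O 1.000
Empirical formula: C4H8O
Empirical-formula mass = 72.11 g/mol; 144 ÷ 72.11 ≈ 2, so the molecular formula is C8H16O2.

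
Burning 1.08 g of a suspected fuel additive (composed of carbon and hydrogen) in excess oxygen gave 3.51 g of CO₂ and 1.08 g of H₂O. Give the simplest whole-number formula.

mol C = 3.51 g CO₂ ÷ 44.009 g/mol = 0.07976 mol
mol H = 2 × 1.08 g H₂O ÷ 18.015 g/mol = 0.1199 mol
Divide by the smallest (0.07976 mol): C 1.000, H 1.503
Multiplying each by 2 gives whole numbers: C 2.00, H 3.01

C2H3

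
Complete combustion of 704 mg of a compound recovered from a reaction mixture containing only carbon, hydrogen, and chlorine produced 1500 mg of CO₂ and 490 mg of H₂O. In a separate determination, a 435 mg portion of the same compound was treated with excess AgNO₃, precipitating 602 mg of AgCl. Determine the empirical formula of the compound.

mol C = 1.50 g CO₂ ÷ 44.009 g/mol = 0.03408 mol
mol H = 2 × 0.490 g H₂O ÷ 18.015 g/mol = 0.05440 mol
From the AgCl data: mol Cl per gram of compound = (0.602 ÷ 143.318) ÷ 0.435 = 0.009656 mol/g, so in the 0.704 g combustion sample mol Cl = 0.006798 mol
Divide by the smallest (0.006798 mol): C 5.014, H 8.002, Cl 1.000

C5H8Cl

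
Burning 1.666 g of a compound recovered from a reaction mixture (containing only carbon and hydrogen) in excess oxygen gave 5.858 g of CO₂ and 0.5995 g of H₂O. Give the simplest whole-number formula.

mol C = 5.858 g CO₂ ÷ 44.009 g/mol = 0.13311 mol
mol H = 2 × 0.5995 g H₂O ÷ 18.015 g/mol = 0.066556 mol
Divide by the smallest (0.066556 mol): C 2.000, H 1.000

C2H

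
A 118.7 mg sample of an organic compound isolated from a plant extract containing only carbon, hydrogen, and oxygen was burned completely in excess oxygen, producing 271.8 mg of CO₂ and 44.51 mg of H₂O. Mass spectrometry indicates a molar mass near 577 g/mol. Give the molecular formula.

mol C = 0.2718 g CO₂ ÷ 44.009 g/mol = 0.0061760 mol
mol H = 2 × 0.04451 g H₂O ÷ 18.015 g/mol = 0.0049414 mol
mass O = 0.1187 − (0.074180 + 0.0049810) = 0.039539 g → mol O = 0.039539 ÷ 15.999 = 0.0024713 mol
Divide by the smallest (0.0024713 mol): C 2.499, H 1.999, O 1.000
Multiplying each by 2 gives whole numbers: C 5.00, H 4.00, O 2.00
Empirical formula: C5H4O2
Empirical-formula mass = 96.08 g/mol; 577 ÷ 96.08 ≈ 6, so the molecular formula is C30H24O12.

C30H24O12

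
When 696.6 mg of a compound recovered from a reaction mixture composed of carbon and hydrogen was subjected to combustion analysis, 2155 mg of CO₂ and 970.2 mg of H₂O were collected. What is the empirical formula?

mol C = 2.155 g CO₂ ÷ 44.009 g/mol = 0.048967 mol
mol H = 2 × 0.9702 g H₂O ÷ 18.015 g/mol = 0.10771 mol
Divide by the smallest (0.048967 mol): C 1.000, H 2.200
Multiplying each by 5 gives whole numbers: C 5.00, H 11.00

C5H11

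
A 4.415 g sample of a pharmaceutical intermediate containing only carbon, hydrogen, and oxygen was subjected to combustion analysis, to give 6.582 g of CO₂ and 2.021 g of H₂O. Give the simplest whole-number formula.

mol C = 6.582 g CO₂ ÷ 44.009 g/mol = 0.14956 mol
mol H = 2 × 2.021 g H₂O ÷ 18.015 g/mol = 0.22437 mol
mass O = 4.415 − (1.7964 + 0.22616) = 2.3925 g → mol O = 2.3925 ÷ 15.999 = 0.14954 mol
Divide by the smallest (0.14954 mol): C 1.000, H 1.500, O 1.000
Multiplying each by 2 gives whole numbers: C 2.00, H 3.00, O 2.00

C2H3O2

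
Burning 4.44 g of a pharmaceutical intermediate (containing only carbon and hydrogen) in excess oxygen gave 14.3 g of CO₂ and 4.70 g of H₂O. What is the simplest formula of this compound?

C5H8

mol C = 14.3 g CO₂ ÷ 44.009 g/mol = 0.3249 mol
mol H = 2 × 4.70 g H₂O ÷ 18.015 g/mol = 0.5218 mol
Divide by the smallest (0.3249 mol): C 1.000, H 1.606
Multiplying each by 5 gives whole numbers: C 5.00, H 8.03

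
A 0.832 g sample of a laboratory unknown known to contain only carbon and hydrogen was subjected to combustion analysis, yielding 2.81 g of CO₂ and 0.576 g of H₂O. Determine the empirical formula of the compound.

mol C = 2.81 g CO₂ ÷ 44.009 g/mol = 0.06385 mol
mol H = 2 × 0.576 g H₂O ÷ 18.015 g/mol = 0.06395 mol
Divide by the smallest (0.06385 mol): C 1.000, H 1.002

CH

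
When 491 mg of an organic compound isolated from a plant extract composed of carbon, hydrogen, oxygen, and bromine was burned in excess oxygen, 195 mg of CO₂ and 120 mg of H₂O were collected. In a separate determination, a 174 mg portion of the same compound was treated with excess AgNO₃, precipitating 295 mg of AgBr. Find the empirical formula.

CH3BrO

mol C = 0.195 g CO₂ ÷ 44.009 g/mol = 0.004431 mol
mol H = 2 × 0.120 g H₂O ÷ 18.015 g/mol = 0.01332 mol
From the AgBr data: mol Br per gram of compound = (0.295 ÷ 187.772) ÷ 0.174 = 0.009029 mol/g, so in the 0.491 g combustion sample mol Br = 0.004433 mol
mass O = 0.491 − (0.05322 + 0.01343 + 0.3542) = 0.07012 g → mol O = 0.07012 ÷ 15.999 = 0.004383 mol
Divide by the smallest (0.004383 mol): C 1.011, H 3.040, Br 1.012, O 1.000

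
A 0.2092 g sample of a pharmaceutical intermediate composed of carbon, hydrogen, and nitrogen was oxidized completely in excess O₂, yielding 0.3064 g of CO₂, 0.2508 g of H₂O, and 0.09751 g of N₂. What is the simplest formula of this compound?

CH4N

mol C = 0.3064 g CO₂ ÷ 44.009 g/mol = 0.0069622 mol
mol H = 2 × 0.2508 g H₂O ÷ 18.015 g/mol = 0.027843 mol
mol N = 2 × 0.09751 g N₂ ÷ 28.014 g/mol = 0.0069615 mol
Divide by the smallest (0.0069615 mol): C 1.000, H 4.000, N 1.000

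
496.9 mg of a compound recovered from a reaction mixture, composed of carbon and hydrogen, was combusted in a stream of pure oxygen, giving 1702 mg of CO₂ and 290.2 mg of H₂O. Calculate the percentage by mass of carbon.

93.48%

mol C = 1.702 g CO₂ ÷ 44.009 g/mol = 0.038674 mol
mol H = 2 × 0.2902 g H₂O ÷ 18.015 g/mol = 0.032218 mol
mass % C = 0.46451 g ÷ 0.4969 g × 100%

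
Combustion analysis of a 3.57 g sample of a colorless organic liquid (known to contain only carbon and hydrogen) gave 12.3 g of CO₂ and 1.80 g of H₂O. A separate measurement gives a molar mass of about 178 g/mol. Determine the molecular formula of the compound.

C14H10

mol C = 12.3 g CO₂ ÷ 44.009 g/mol = 0.2795 mol
mol H = 2 × 1.80 g H₂O ÷ 18.015 g/mol = 0.1998 mol
Divide by the smallest (0.1998 mol): C 1.399, H 1.000
Multiplying each by 5 gives whole numbers: C 6.99, H 5.00
Empirical formula: C7H5
Empirical-formula mass = 89.12 g/mol; 178 ÷ 89.12 ≈ 2, so the molecular formula is C14H10.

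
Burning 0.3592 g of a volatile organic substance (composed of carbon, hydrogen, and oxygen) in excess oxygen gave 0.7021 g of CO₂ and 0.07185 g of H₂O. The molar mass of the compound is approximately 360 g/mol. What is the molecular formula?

C16H8O10

mol C = 0.7021 g CO₂ ÷ 44.009 g/mol = 0.015954 mol
mol H = 2 × 0.07185 g H₂O ÷ 18.015 g/mol = 0.0079767 mol
mass O = 0.3592 − (0.19162 + 0.0080405) = 0.15954 g → mol O = 0.15954 ÷ 15.999 = 0.0099720 mol
Divide by the smallest (0.0079767 mol): C 2.000, H 1.000, O 1.250
Multiplying each by 4 gives whole numbers: C 8.00, H 4.00, O 5.00
Empirical formula: C8H4O5
Empirical-formula mass = 180.12 g/mol; 360 ÷ 180.12 ≈ 2, so the molecular formula is C16H8O10.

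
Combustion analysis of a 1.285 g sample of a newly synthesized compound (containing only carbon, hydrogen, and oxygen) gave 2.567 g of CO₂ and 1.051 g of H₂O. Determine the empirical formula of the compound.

mol C = 2.567 g CO₂ ÷ 44.009 g/mol = 0.058329 mol
mol H = 2 × 1.051 g H₂O ÷ 18.015 g/mol = 0.11668 mol
mass O = 1.285 − (0.70059 + 0.11761) = 0.46680 g → mol O = 0.46680 ÷ 15.999 = 0.029177 mol
Divide by the smallest (0.029177 mol): C 1.999, H 3.999, O 1.000

C2H4O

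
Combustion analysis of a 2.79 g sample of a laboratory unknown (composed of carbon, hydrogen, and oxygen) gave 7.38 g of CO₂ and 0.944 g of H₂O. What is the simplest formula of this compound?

mol C = 7.38 g CO₂ ÷ 44.009 g/mol = 0.1677 mol
mol H = 2 × 0.944 g H₂O ÷ 18.015 g/mol = 0.1048 mol
mass O = 2.79 − (2.014 + 0.1056) = 0.6702 g → mol O = 0.6702 ÷ 15.999 = 0.04189 mol
Divide by the smallest (0.04189 mol): C 4.003, H 2.502, O 1.000
Multiplying each by 2 gives whole numbers: C 8.01, H 5.00, O 2.00

C8H5O2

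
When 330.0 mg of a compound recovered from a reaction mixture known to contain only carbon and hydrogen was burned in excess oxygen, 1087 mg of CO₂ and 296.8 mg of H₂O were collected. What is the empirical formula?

C3H4

mol C = 1.087 g CO₂ ÷ 44.009 g/mol = 0.024699 mol
mol H = 2 × 0.2968 g H₂O ÷ 18.015 g/mol = 0.032950 mol
Divide by the smallest (0.024699 mol): C 1.000, H 1.334
Multiplying each by 3 gives whole numbers: C 3.00, H 4.00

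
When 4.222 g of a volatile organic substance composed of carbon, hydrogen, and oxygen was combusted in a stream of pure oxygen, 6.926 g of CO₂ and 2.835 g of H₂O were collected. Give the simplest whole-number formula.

mol C = 6.926 g CO₂ ÷ 44.009 g/mol = 0.15738 mol
mol H = 2 × 2.835 g H₂O ÷ 18.015 g/mol = 0.31474 mol
mass O = 4.222 − (1.8903 + 0.31726) = 2.0145 g → mol O = 2.0145 ÷ 15.999 = 0.12591 mol
Divide by the smallest (0.12591 mol): C 1.250, H 2.500, O 1.000
Multiplying each by 4 gives whole numbers: C 5.00, H 10.00, O 4.00

C5H10O4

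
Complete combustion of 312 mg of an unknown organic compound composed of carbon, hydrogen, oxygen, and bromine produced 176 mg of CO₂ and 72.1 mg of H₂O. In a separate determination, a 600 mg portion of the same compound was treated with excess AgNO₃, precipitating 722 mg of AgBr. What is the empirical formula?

C2H4BrO3

mol C = 0.176 g CO₂ ÷ 44.009 g/mol = 0.003999 mol
mol H = 2 × 0.0721 g H₂O ÷ 18.015 g/mol = 0.008004 mol
From the AgBr data: mol Br per gram of compound = (0.722 ÷ 187.772) ÷ 0.600 = 0.006408 mol/g, so in the 0.312 g combustion sample mol Br = 0.001999 mol
mass O = 0.312 − (0.04803 + 0.008068 + 0.1598) = 0.09613 g → mol O = 0.09613 ÷ 15.999 = 0.006009 mol
Divide by the smallest (0.001999 mol): C 2.000, H 4.003, Br 1.000, O 3.005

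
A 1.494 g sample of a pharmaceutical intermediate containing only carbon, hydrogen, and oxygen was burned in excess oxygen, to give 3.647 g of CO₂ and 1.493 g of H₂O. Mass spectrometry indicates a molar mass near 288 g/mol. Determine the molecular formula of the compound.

C16H32O4

mol C = 3.647 g CO₂ ÷ 44.009 g/mol = 0.082869 mol
mol H = 2 × 1.493 g H₂O ÷ 18.015 g/mol = 0.16575 mol
mass O = 1.494 − (0.99534 + 0.16708) = 0.33158 g → mol O = 0.33158 ÷ 15.999 = 0.020725 mol
Divide by the smallest (0.020725 mol): C 3.999, H 7.998, O 1.000
Empirical formula: C4H8O
Empirical-formula mass = 72.11 g/mol; 288 ÷ 72.11 ≈ 4, so the molecular formula is C16H32O4.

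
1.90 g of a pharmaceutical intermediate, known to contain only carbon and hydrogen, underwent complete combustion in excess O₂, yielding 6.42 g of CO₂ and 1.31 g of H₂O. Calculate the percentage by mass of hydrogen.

7.7%

mol C = 6.42 g CO₂ ÷ 44.009 g/mol = 0.1459 mol
mol H = 2 × 1.31 g H₂O ÷ 18.015 g/mol = 0.1454 mol
mass % H = 0.1466 g ÷ 1.90 g × 100%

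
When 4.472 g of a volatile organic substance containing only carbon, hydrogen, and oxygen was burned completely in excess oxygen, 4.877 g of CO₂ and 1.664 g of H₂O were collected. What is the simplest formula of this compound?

mol C = 4.877 g CO₂ ÷ 44.009 g/mol = 0.11082 mol
mol H = 2 × 1.664 g H₂O ÷ 18.015 g/mol = 0.18473 mol
mass O = 4.472 − (1.3310 + 0.18621) = 2.9547 g → mol O = 2.9547 ÷ 15.999 = 0.18468 mol
Divide by the smallest (0.11082 mol): C 1.000, H 1.667, O 1.667
Multiplying each by 3 gives whole numbers: C 3.00, H 5.00, O 5.00

C3H5O5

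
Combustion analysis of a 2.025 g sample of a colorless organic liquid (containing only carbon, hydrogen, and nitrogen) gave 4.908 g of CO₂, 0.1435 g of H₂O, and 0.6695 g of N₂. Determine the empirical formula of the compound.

C7HN3

mol C = 4.908 g CO₂ ÷ 44.009 g/mol = 0.11152 mol
mol H = 2 × 0.1435 g H₂O ÷ 18.015 g/mol = 0.015931 mol
mol N = 2 × 0.6695 g N₂ ÷ 28.014 g/mol = 0.047798 mol
Divide by the smallest (0.015931 mol): C 7.000, H 1.000, N 3.000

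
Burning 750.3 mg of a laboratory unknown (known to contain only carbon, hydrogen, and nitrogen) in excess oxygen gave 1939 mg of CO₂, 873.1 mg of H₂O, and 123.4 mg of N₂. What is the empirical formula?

C5H11N

mol C = 1.939 g CO₂ ÷ 44.009 g/mol = 0.044059 mol
mol H = 2 × 0.8731 g H₂O ÷ 18.015 g/mol = 0.096930 mol
mol N = 2 × 0.1234 g N₂ ÷ 28.014 g/mol = 0.0088099 mol
Divide by the smallest (0.0088099 mol): C 5.001, H 11.002, N 1.000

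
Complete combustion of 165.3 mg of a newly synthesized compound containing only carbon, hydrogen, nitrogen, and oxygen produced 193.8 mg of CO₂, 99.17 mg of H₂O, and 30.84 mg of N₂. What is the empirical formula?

mol C = 0.1938 g CO₂ ÷ 44.009 g/mol = 0.0044036 mol
mol H = 2 × 0.09917 g H₂O ÷ 18.015 g/mol = 0.011010 mol
mol N = 2 × 0.03084 g N₂ ÷ 28.014 g/mol = 0.0022018 mol
mass O = 0.1653 − (0.052892 + 0.011098 + 0.030840) = 0.070470 g → mol O = 0.070470 ÷ 15.999 = 0.0044047 mol
Divide by the smallest (0.0022018 mol): C 2.000, H 5.000, N 1.000, O 2.001

C2H5NO2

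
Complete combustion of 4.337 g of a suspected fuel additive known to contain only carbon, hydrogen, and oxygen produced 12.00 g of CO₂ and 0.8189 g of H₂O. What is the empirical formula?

mol C = 12.00 g CO₂ ÷ 44.009 g/mol = 0.27267 mol
mol H = 2 × 0.8189 g H₂O ÷ 18.015 g/mol = 0.090913 mol
mass O = 4.337 − (3.2751 + 0.091640) = 0.97030 g → mol O = 0.97030 ÷ 15.999 = 0.060648 mol
Divide by the smallest (0.060648 mol): C 4.496, H 1.499, O 1.000
Multiplying each by 2 gives whole numbers: C 8.99, H 3.00, O 2.00

C9H3O2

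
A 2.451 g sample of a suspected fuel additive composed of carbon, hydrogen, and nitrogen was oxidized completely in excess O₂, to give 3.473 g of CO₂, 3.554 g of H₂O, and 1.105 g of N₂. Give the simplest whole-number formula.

mol C = 3.473 g CO₂ ÷ 44.009 g/mol = 0.078916 mol
mol H = 2 × 3.554 g H₂O ÷ 18.015 g/mol = 0.39456 mol
mol N = 2 × 1.105 g N₂ ÷ 28.014 g/mol = 0.078889 mol
Divide by the smallest (0.078889 mol): C 1.000, H 5.001, N 1.000

CH5N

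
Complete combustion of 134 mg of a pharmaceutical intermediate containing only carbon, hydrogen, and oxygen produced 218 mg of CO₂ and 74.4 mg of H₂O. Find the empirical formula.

mol C = 0.218 g CO₂ ÷ 44.009 g/mol = 0.004954 mol
mol H = 2 × 0.0744 g H₂O ÷ 18.015 g/mol = 0.008260 mol
mass O = 0.134 − (0.05950 + 0.008326) = 0.06618 g → mol O = 0.06618 ÷ 15.999 = 0.004136 mol
Divide by the smallest (0.004136 mol): C 1.198, H 1.997, O 1.000
Multiplying each by 5 gives whole numbers: C 5.99, H 9.98, O 5.00

C6H10O5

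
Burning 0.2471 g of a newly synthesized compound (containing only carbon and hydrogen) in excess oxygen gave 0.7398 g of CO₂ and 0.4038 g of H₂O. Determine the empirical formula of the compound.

C3H8

mol C = 0.7398 g CO₂ ÷ 44.009 g/mol = 0.016810 mol
mol H = 2 × 0.4038 g H₂O ÷ 18.015 g/mol = 0.044829 mol
Divide by the smallest (0.016810 mol): C 1.000, H 2.667
Multiplying each by 3 gives whole numbers: C 3.00, H 8.00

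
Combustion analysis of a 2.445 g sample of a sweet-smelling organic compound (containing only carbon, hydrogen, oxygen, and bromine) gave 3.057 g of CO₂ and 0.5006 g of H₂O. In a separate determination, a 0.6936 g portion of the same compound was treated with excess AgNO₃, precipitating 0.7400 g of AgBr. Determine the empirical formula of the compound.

mol C = 3.057 g CO₂ ÷ 44.009 g/mol = 0.069463 mol
mol H = 2 × 0.5006 g H₂O ÷ 18.015 g/mol = 0.055576 mol
From the AgBr data: mol Br per gram of compound = (0.7400 ÷ 187.772) ÷ 0.6936 = 0.0056819 mol/g, so in the 2.445 g combustion sample mol Br = 0.013892 mol
mass O = 2.445 − (0.83432 + 0.056021 + 1.1100) = 0.44462 g → mol O = 0.44462 ÷ 15.999 = 0.027790 mol
Divide by the smallest (0.013892 mol): C 5.000, H 4.001, Br 1.000, O 2.000

C5H4BrO2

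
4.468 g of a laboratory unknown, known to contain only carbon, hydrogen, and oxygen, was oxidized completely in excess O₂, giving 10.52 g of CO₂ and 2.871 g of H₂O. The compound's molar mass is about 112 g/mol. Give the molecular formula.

C6H8O2

mol C = 10.52 g CO₂ ÷ 44.009 g/mol = 0.23904 mol
mol H = 2 × 2.871 g H₂O ÷ 18.015 g/mol = 0.31873 mol
mass O = 4.468 − (2.8711 + 0.32128) = 1.2756 g → mol O = 1.2756 ÷ 15.999 = 0.079729 mol
Divide by the smallest (0.079729 mol): C 2.998, H 3.998, O 1.000
Empirical formula: C3H4O
Empirical-formula mass = 56.06 g/mol; 112 ÷ 56.06 ≈ 2, so the molecular formula is C6H8O2.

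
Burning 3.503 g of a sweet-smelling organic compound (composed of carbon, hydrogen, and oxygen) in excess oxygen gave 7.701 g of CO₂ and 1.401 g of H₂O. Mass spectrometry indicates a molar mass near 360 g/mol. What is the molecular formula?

mol C = 7.701 g CO₂ ÷ 44.009 g/mol = 0.17499 mol
mol H = 2 × 1.401 g H₂O ÷ 18.015 g/mol = 0.15554 mol
mass O = 3.503 − (2.1018 + 0.15678) = 1.2445 g → mol O = 1.2445 ÷ 15.999 = 0.077783 mol
Divide by the smallest (0.077783 mol): C 2.250, H 2.000, O 1.000
Multiplying each by 4 gives whole numbers: C 9.00, H 8.00, O 4.00
Empirical formula: C9H8O4
Empirical-formula mass = 180.16 g/mol; 360 ÷ 180.16 ≈ 2, so the molecular formula is C18H16O8.

C18H16O8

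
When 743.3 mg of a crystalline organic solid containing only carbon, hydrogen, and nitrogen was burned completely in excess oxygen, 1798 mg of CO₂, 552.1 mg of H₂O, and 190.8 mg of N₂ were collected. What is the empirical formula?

mol C = 1.798 g CO₂ ÷ 44.009 g/mol = 0.040855 mol
mol H = 2 × 0.5521 g H₂O ÷ 18.015 g/mol = 0.061293 mol
mol N = 2 × 0.1908 g N₂ ÷ 28.014 g/mol = 0.013622 mol
Divide by the smallest (0.013622 mol): C 2.999, H 4.500, N 1.000
Multiplying each by 2 gives whole numbers: C 6.00, H 9.00, N 2.00

C6H9N2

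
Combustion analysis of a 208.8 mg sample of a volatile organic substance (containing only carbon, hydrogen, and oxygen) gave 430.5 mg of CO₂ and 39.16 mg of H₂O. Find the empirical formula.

C9H4O5

mol C = 0.4305 g CO₂ ÷ 44.009 g/mol = 0.0097821 mol
mol H = 2 × 0.03916 g H₂O ÷ 18.015 g/mol = 0.0043475 mol
mass O = 0.2088 − (0.11749 + 0.0043823) = 0.086925 g → mol O = 0.086925 ÷ 15.999 = 0.0054332 mol
Divide by the smallest (0.0043475 mol): C 2.250, H 1.000, O 1.250
Multiplying each by 4 gives whole numbers: C 9.00, H 4.00, O 5.00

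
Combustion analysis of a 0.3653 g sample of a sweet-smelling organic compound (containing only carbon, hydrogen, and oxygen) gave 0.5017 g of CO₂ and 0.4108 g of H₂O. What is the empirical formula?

CH4O

mol C = 0.5017 g CO₂ ÷ 44.009 g/mol = 0.011400 mol
mol H = 2 × 0.4108 g H₂O ÷ 18.015 g/mol = 0.045606 mol
mass O = 0.3653 − (0.13692 + 0.045971) = 0.18240 g → mol O = 0.18240 ÷ 15.999 = 0.011401 mol
Divide by the smallest (0.011400 mol): C 1.000, H 4.001, O 1.000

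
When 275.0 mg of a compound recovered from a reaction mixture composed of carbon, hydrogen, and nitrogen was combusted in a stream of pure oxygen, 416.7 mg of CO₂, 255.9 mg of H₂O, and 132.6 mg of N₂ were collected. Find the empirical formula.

CH3N

mol C = 0.4167 g CO₂ ÷ 44.009 g/mol = 0.0094685 mol
mol H = 2 × 0.2559 g H₂O ÷ 18.015 g/mol = 0.028410 mol
mol N = 2 × 0.1326 g N₂ ÷ 28.014 g/mol = 0.0094667 mol
Divide by the smallest (0.0094667 mol): C 1.000, H 3.001, N 1.000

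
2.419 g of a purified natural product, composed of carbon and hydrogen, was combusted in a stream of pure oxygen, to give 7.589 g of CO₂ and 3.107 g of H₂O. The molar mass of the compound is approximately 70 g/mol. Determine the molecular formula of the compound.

mol C = 7.589 g CO₂ ÷ 44.009 g/mol = 0.17244 mol
mol H = 2 × 3.107 g H₂O ÷ 18.015 g/mol = 0.34493 mol
Divide by the smallest (0.17244 mol): C 1.000, H 2.000
Empirical formula: CH2
Empirical-formula mass = 14.03 g/mol; 70 ÷ 14.03 ≈ 5, so the molecular formula is C5H10.

C5H10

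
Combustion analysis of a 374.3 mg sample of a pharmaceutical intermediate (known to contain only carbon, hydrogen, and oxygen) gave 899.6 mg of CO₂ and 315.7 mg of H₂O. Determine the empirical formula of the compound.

C7H12O2

mol C = 0.8996 g CO₂ ÷ 44.009 g/mol = 0.020441 mol
mol H = 2 × 0.3157 g H₂O ÷ 18.015 g/mol = 0.035049 mol
mass O = 0.3743 − (0.24552 + 0.035329) = 0.093451 g → mol O = 0.093451 ÷ 15.999 = 0.0058410 mol
Divide by the smallest (0.0058410 mol): C 3.500, H 6.000, O 1.000
Multiplying each by 2 gives whole numbers: C 7.00, H 12.00, O 2.00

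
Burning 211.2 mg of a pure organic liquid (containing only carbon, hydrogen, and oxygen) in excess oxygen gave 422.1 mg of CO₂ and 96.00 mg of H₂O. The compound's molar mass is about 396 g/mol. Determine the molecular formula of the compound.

mol C = 0.4221 g CO₂ ÷ 44.009 g/mol = 0.0095912 mol
mol H = 2 × 0.09600 g H₂O ÷ 18.015 g/mol = 0.010658 mol
mass O = 0.2112 − (0.11520 + 0.010743) = 0.085257 g → mol O = 0.085257 ÷ 15.999 = 0.0053289 mol
Divide by the smallest (0.0053289 mol): C 1.800, H 2.000, O 1.000
Multiplying each by 5 gives whole numbers: C 9.00, H 10.00, O 5.00
Empirical formula: C9H10O5
Empirical-formula mass = 198.17 g/mol; 396 ÷ 198.17 ≈ 2, so the molecular formula is C18H20O10.

C18H20O10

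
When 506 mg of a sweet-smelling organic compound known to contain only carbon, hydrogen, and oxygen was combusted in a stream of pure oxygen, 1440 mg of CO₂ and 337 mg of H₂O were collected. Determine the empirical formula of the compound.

mol C = 1.44 g CO₂ ÷ 44.009 g/mol = 0.03272 mol
mol H = 2 × 0.337 g H₂O ÷ 18.015 g/mol = 0.03741 mol
mass O = 0.506 − (0.3930 + 0.03771) = 0.07528 g → mol O = 0.07528 ÷ 15.999 = 0.004705 mol
Divide by the smallest (0.004705 mol): C 6.954, H 7.951, O 1.000

C7H8O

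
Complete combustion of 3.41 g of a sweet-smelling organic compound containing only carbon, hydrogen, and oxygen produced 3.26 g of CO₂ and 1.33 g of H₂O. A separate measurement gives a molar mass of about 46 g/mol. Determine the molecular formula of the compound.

mol C = 3.26 g CO₂ ÷ 44.009 g/mol = 0.07408 mol
mol H = 2 × 1.33 g H₂O ÷ 18.015 g/mol = 0.1477 mol
mass O = 3.41 − (0.8897 + 0.1488) = 2.371 g → mol O = 2.371 ÷ 15.999 = 0.1482 mol
Divide by the smallest (0.07408 mol): C 1.000, H 1.993, O 2.001
Empirical formula: CH2O2
Empirical-formula mass = 46.02 g/mol; 46 ÷ 46.02 ≈ 1, so the molecular formula is CH2O2.

CH2O2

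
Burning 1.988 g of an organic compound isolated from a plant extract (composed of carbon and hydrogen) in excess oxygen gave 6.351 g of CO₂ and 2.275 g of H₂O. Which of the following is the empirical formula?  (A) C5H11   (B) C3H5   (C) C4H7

mol C = 6.351 g CO₂ ÷ 44.009 g/mol = 0.14431 mol
mol H = 2 × 2.275 g H₂O ÷ 18.015 g/mol = 0.25257 mol
Divide by the smallest (0.14431 mol): C 1.000, H 1.750
Multiplying each by 4 gives whole numbers: C 4.00, H 7.00

(C) C4H7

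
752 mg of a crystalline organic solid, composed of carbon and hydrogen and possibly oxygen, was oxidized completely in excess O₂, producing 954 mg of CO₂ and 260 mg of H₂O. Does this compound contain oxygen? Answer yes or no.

mol C = 0.954 g CO₂ ÷ 44.009 g/mol = 0.02168 mol
mol H = 2 × 0.260 g H₂O ÷ 18.015 g/mol = 0.02886 mol
C and H account for only 0.2895 g of the 0.752 g sample; the remaining 0.4625 g must be oxygen.

yes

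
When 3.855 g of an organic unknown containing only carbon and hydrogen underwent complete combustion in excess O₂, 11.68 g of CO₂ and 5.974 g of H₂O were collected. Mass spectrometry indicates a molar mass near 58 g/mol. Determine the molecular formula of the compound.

C4H10

mol C = 11.68 g CO₂ ÷ 44.009 g/mol = 0.26540 mol
mol H = 2 × 5.974 g H₂O ÷ 18.015 g/mol = 0.66323 mol
Divide by the smallest (0.26540 mol): C 1.000, H 2.499
Multiplying each by 2 gives whole numbers: C 2.00, H 5.00
Empirical formula: C2H5
Empirical-formula mass = 29.06 g/mol; 58 ÷ 29.06 ≈ 2, so the molecular formula is C4H10.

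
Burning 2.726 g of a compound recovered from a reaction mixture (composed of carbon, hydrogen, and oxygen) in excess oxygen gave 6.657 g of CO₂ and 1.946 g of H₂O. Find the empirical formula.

mol C = 6.657 g CO₂ ÷ 44.009 g/mol = 0.15126 mol
mol H = 2 × 1.946 g H₂O ÷ 18.015 g/mol = 0.21604 mol
mass O = 2.726 − (1.8168 + 0.21777) = 0.69139 g → mol O = 0.69139 ÷ 15.999 = 0.043215 mol
Divide by the smallest (0.043215 mol): C 3.500, H 4.999, O 1.000
Multiplying each by 2 gives whole numbers: C 7.00, H 10.00, O 2.00

C7H10O2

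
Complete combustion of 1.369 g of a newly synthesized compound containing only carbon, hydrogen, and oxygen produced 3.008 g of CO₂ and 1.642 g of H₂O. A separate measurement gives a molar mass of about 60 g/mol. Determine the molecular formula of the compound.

C3H8O

mol C = 3.008 g CO₂ ÷ 44.009 g/mol = 0.068350 mol
mol H = 2 × 1.642 g H₂O ÷ 18.015 g/mol = 0.18229 mol
mass O = 1.369 − (0.82095 + 0.18375) = 0.36430 g → mol O = 0.36430 ÷ 15.999 = 0.022770 mol
Divide by the smallest (0.022770 mol): C 3.002, H 8.006, O 1.000
Empirical formula: C3H8O
Empirical-formula mass = 60.10 g/mol; 60 ÷ 60.10 ≈ 1, so the molecular formula is C3H8O.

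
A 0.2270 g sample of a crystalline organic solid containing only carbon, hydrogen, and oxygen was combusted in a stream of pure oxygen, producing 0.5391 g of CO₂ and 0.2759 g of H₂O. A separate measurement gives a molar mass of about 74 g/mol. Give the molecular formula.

C4H10O

mol C = 0.5391 g CO₂ ÷ 44.009 g/mol = 0.012250 mol
mol H = 2 × 0.2759 g H₂O ÷ 18.015 g/mol = 0.030630 mol
mass O = 0.2270 − (0.14713 + 0.030875) = 0.048993 g → mol O = 0.048993 ÷ 15.999 = 0.0030623 mol
Divide by the smallest (0.0030623 mol): C 4.000, H 10.002, O 1.000
Empirical formula: C4H10O
Empirical-formula mass = 74.12 g/mol; 74 ÷ 74.12 ≈ 1, so the molecular formula is C4H10O.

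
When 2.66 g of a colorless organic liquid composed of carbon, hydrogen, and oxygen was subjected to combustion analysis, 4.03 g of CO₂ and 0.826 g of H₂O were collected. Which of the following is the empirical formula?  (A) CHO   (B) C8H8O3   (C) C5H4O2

mol C = 4.03 g CO₂ ÷ 44.009 g/mol = 0.09157 mol
mol H = 2 × 0.826 g H₂O ÷ 18.015 g/mol = 0.09170 mol
mass O = 2.66 − (1.100 + 0.09243) = 1.468 g → mol O = 1.468 ÷ 15.999 = 0.09174 mol
Divide by the smallest (0.09157 mol): C 1.000, H 1.001, O 1.002

(A) CHO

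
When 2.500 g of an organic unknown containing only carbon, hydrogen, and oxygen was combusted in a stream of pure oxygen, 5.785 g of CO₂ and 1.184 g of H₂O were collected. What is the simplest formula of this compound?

C8H8O3

mol C = 5.785 g CO₂ ÷ 44.009 g/mol = 0.13145 mol
mol H = 2 × 1.184 g H₂O ÷ 18.015 g/mol = 0.13145 mol
mass O = 2.500 − (1.5789 + 0.13250) = 0.78865 g → mol O = 0.78865 ÷ 15.999 = 0.049294 mol
Divide by the smallest (0.049294 mol): C 2.667, H 2.667, O 1.000
Multiplying each by 3 gives whole numbers: C 8.00, H 8.00, O 3.00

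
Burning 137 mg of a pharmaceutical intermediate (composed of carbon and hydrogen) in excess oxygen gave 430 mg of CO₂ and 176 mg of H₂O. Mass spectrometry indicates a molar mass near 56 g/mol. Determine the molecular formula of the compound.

C4H8

mol C = 0.430 g CO₂ ÷ 44.009 g/mol = 0.009771 mol
mol H = 2 × 0.176 g H₂O ÷ 18.015 g/mol = 0.01954 mol
Divide by the smallest (0.009771 mol): C 1.000, H 2.000
Empirical formula: CH2
Empirical-formula mass = 14.03 g/mol; 56 ÷ 14.03 ≈ 4, so the molecular formula is C4H8.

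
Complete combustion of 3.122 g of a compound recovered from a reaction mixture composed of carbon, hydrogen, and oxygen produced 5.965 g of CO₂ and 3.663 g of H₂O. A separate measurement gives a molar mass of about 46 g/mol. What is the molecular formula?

C2H6O

mol C = 5.965 g CO₂ ÷ 44.009 g/mol = 0.13554 mol
mol H = 2 × 3.663 g H₂O ÷ 18.015 g/mol = 0.40666 mol
mass O = 3.122 − (1.6280 + 0.40991) = 1.0841 g → mol O = 1.0841 ÷ 15.999 = 0.067761 mol
Divide by the smallest (0.067761 mol): C 2.000, H 6.001, O 1.000
Empirical formula: C2H6O
Empirical-formula mass = 46.07 g/mol; 46 ÷ 46.07 ≈ 1, so the molecular formula is C2H6O.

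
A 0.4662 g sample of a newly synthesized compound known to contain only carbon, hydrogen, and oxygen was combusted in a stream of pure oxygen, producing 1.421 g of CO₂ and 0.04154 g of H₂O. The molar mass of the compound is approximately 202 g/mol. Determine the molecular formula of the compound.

C14H2O2

mol C = 1.421 g CO₂ ÷ 44.009 g/mol = 0.032289 mol
mol H = 2 × 0.04154 g H₂O ÷ 18.015 g/mol = 0.0046117 mol
mass O = 0.4662 − (0.38782 + 0.0046486) = 0.073730 g → mol O = 0.073730 ÷ 15.999 = 0.0046084 mol
Divide by the smallest (0.0046084 mol): C 7.006, H 1.001, O 1.000
Empirical formula: C7HO
Empirical-formula mass = 101.08 g/mol; 202 ÷ 101.08 ≈ 2, so the molecular formula is C14H2O2.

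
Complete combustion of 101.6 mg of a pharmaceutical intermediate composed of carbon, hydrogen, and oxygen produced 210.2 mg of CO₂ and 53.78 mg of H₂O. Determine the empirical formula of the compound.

C4H5O2

mol C = 0.2102 g CO₂ ÷ 44.009 g/mol = 0.0047763 mol
mol H = 2 × 0.05378 g H₂O ÷ 18.015 g/mol = 0.0059706 mol
mass O = 0.1016 − (0.057368 + 0.0060183) = 0.038214 g → mol O = 0.038214 ÷ 15.999 = 0.0023885 mol
Divide by the smallest (0.0023885 mol): C 2.000, H 2.500, O 1.000
Multiplying each by 2 gives whole numbers: C 4.00, H 5.00, O 2.00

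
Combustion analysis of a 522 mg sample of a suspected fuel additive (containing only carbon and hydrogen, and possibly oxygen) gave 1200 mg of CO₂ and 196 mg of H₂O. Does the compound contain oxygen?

yes

mol C = 1.20 g CO₂ ÷ 44.009 g/mol = 0.02727 mol
mol H = 2 × 0.196 g H₂O ÷ 18.015 g/mol = 0.02176 mol
C and H account for only 0.3494 g of the 0.522 g sample; the remaining 0.1726 g must be oxygen.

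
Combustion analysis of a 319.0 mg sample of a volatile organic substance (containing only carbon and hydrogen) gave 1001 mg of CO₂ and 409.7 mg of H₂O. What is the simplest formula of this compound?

CH2

mol C = 1.001 g CO₂ ÷ 44.009 g/mol = 0.022745 mol
mol H = 2 × 0.4097 g H₂O ÷ 18.015 g/mol = 0.045484 mol
Divide by the smallest (0.022745 mol): C 1.000, H 2.000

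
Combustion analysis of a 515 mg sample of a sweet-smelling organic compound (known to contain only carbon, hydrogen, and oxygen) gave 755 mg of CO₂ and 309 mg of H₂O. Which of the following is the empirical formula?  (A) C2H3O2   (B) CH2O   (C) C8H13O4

mol C = 0.755 g CO₂ ÷ 44.009 g/mol = 0.01716 mol
mol H = 2 × 0.309 g H₂O ÷ 18.015 g/mol = 0.03430 mol
mass O = 0.515 − (0.2061 + 0.03458) = 0.2744 g → mol O = 0.2744 ÷ 15.999 = 0.01715 mol
Divide by the smallest (0.01715 mol): C 1.000, H 2.000, O 1.000

(B) CH2O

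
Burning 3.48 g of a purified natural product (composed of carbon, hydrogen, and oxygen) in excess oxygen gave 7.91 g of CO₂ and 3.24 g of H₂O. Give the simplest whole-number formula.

mol C = 7.91 g CO₂ ÷ 44.009 g/mol = 0.1797 mol
mol H = 2 × 3.24 g H₂O ÷ 18.015 g/mol = 0.3597 mol
mass O = 3.48 − (2.159 + 0.3626) = 0.9586 g → mol O = 0.9586 ÷ 15.999 = 0.05992 mol
Divide by the smallest (0.05992 mol): C 3.000, H 6.003, O 1.000

C3H6O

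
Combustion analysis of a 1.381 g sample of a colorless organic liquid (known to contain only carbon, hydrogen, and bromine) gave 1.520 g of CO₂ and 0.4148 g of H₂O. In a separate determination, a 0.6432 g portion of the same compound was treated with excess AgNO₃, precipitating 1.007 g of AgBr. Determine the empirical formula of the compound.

C3H4Br

mol C = 1.520 g CO₂ ÷ 44.009 g/mol = 0.034538 mol
mol H = 2 × 0.4148 g H₂O ÷ 18.015 g/mol = 0.046051 mol
From the AgBr data: mol Br per gram of compound = (1.007 ÷ 187.772) ÷ 0.6432 = 0.0083378 mol/g, so in the 1.381 g combustion sample mol Br = 0.011515 mol
Divide by the smallest (0.011515 mol): C 3.000, H 3.999, Br 1.000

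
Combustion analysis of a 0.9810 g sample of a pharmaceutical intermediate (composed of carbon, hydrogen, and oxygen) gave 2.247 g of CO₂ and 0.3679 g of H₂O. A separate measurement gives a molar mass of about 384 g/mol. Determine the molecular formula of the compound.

C20H16O8

mol C = 2.247 g CO₂ ÷ 44.009 g/mol = 0.051058 mol
mol H = 2 × 0.3679 g H₂O ÷ 18.015 g/mol = 0.040844 mol
mass O = 0.9810 − (0.61325 + 0.041170) = 0.32658 g → mol O = 0.32658 ÷ 15.999 = 0.020412 mol
Divide by the smallest (0.020412 mol): C 2.501, H 2.001, O 1.000
Multiplying each by 2 gives whole numbers: C 5.00, H 4.00, O 2.00
Empirical formula: C5H4O2
Empirical-formula mass = 96.08 g/mol; 384 ÷ 96.08 ≈ 4, so the molecular formula is C20H16O8.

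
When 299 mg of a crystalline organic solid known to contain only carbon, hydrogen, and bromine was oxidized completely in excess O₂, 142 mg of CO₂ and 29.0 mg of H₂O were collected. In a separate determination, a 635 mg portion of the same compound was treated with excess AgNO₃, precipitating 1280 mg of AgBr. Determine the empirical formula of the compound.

mol C = 0.142 g CO₂ ÷ 44.009 g/mol = 0.003227 mol
mol H = 2 × 0.0290 g H₂O ÷ 18.015 g/mol = 0.003220 mol
From the AgBr data: mol Br per gram of compound = (1.28 ÷ 187.772) ÷ 0.635 = 0.01074 mol/g, so in the 0.299 g combustion sample mol Br = 0.003210 mol
Divide by the smallest (0.003210 mol): C 1.005, H 1.003, Br 1.000

CHBr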